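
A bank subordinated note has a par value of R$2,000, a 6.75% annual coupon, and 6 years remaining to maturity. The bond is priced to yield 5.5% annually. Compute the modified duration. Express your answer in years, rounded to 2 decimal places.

Periodic yield y = 0.055. First find Macaulay duration:
  t   CF        PV=CF/(1+0.055)^t    t·PV
  1       135.00       127.9621       127.9621
  2       135.00       121.2911       242.5822
  3       135.00       114.9678       344.9035
  4       135.00       108.9743       435.8970
  5       135.00       103.2931       516.4657
  6     2,135.00     1,548.3999     9,290.3991
  Σ                  2,124.8883    10,958.2096
P = 2,124.8883; Macaulay duration = 10,958.2096 / 2,124.8883 = 5.15708 years.
Modified duration = D_Mac / (1 + y) = 5.15708 / 1.055 = 4.88822 years.

4.89 years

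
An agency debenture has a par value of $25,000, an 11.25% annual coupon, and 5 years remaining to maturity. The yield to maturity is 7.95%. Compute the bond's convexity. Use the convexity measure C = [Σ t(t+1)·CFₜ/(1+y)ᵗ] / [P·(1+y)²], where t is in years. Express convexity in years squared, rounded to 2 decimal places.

With y = 0.0795:
  t   CF        PV=CF/(1+0.0795)^t    t·PV        t(t+1)·PV
  1     2,812.50     2,605.3729     2,605.3729       5,210.7457
  2     2,812.50     2,413.4996     4,826.9993      14,480.9978
  3     2,812.50     2,235.7570     6,707.2709      26,829.0835
  4     2,812.50     2,071.1042     8,284.4167      41,422.0835
  5    27,812.50    18,972.5976    94,862.9879     569,177.9271
  Σ                 28,298.3312   117,287.0476     657,120.8377
P = 28,298.3312.
Convexity = Σ t(t+1)·PV / [P·(1+y)²] = 657,120.8377 / (28,298.3312 × 1.165320) = 19.92687.

19.93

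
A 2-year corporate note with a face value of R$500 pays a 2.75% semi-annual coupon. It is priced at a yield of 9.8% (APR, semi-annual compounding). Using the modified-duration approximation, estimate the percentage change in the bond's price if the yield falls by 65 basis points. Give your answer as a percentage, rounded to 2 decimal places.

+1.21%

Periodic yield y = 0.049. Modified duration first:
  t   CF        PV=CF/(1+0.049)^t    t·PV
  1        6.875         6.5539         6.5539
  2        6.875         6.2477        12.4954
  3        6.875         5.9559        17.8677
  4      506.875       418.5997     1,674.3988
  Σ                    437.3572     1,711.3158
P = 437.3572; D_Mac = 3.91286 half-year periods = 1.95643 yrs; D_mod = 1.95643/(1+0.049) = 1.86504 yrs.
ΔP/P ≈ -D_mod · Δy = -1.86504 × (-0.0065) = +0.012123 = +1.2123%.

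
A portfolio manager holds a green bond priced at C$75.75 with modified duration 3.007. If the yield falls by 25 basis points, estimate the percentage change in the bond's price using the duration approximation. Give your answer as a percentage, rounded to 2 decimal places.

+0.75%

Duration approximation: ΔP/P ≈ -D_mod · Δy = -3.007 × (-0.0025) = +0.0075175.
As a percentage: +0.75175%.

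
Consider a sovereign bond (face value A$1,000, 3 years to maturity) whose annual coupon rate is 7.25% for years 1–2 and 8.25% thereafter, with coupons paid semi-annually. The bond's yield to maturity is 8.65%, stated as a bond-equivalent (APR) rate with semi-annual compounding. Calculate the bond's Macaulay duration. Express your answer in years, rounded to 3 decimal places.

2.744 years

Periodic yield y = 0.04325. Discount each cash flow and weight by its period:
  t   CF        PV=CF/(1+0.04325)^t    t·PV
  1        36.25        34.7472        34.7472
  2        36.25        33.3067        66.6133
  3        36.25        31.9259        95.7776
  4        36.25        30.6023       122.4093
  5        41.25        33.3797       166.8983
  6     1,041.25       807.6527     4,845.9163
  Σ                    971.6144     5,332.3620
Price P = Σ PV = 971.6144.
Macaulay duration = Σ(t·PV) / P = 5,332.3620 / 971.6144 = 5.48815 half-year periods.
In years: 5.48815 / 2 = 2.74407 years.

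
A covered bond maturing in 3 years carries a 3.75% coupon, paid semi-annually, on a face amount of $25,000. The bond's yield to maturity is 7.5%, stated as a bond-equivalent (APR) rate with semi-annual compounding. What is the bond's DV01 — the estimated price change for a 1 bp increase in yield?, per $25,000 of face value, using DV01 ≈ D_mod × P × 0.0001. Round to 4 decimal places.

$6.2013

Periodic yield y = 0.0375.
  t   CF        PV=CF/(1+0.0375)^t    t·PV
  1       468.75       451.8072       451.8072
  2       468.75       435.4768       870.9537
  3       468.75       419.7367     1,259.2102
  4       468.75       404.5655     1,618.2621
  5       468.75       389.9427     1,949.7133
  6    25,468.75    20,421.0937   122,526.5622
  Σ                 22,522.6227   128,676.5087
P = 22,522.6227; D_Mac = 5.71321 half-year periods = 2.85661 yrs; D_mod = 2.75335 yrs.
DV01 ≈ 2.75335 × 22,522.6227 × 0.0001 = 6.201278.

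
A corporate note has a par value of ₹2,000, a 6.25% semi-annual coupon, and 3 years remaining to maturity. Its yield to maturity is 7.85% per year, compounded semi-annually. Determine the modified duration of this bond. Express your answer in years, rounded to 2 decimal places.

2.67 years

Periodic yield y = 0.03925. First find Macaulay duration:
  t   CF        PV=CF/(1+0.03925)^t    t·PV
  1        62.50        60.1395        60.1395
  2        62.50        57.8682       115.7364
  3        62.50        55.6827       167.0480
  4        62.50        53.5797       214.3186
  5        62.50        51.5561       257.7804
  6     2,062.50     1,637.0945     9,822.5672
  Σ                  1,915.9206    10,637.5901
P = 1,915.9206; Macaulay duration = 10,637.5901 / 1,915.9206 = 5.55221 half-year periods = 2.77610 years.
Modified duration = D_Mac / (1 + y) = 2.77610 / 1.03925 = 2.67126 years.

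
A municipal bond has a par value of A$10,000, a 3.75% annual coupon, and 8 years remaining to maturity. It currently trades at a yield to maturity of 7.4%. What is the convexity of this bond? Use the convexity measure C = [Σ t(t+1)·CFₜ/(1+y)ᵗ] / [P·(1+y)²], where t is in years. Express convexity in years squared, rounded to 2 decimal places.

With y = 0.074:
  t   CF        PV=CF/(1+0.074)^t    t·PV        t(t+1)·PV
  1       375.00       349.1620       349.1620         698.3240
  2       375.00       325.1043       650.2086       1,950.6258
  3       375.00       302.7042       908.1126       3,632.4502
  4       375.00       281.8475     1,127.3899       5,636.9494
  5       375.00       262.4278     1,312.1391       7,872.8344
  6       375.00       244.3462     1,466.0772      10,262.5402
  7       375.00       227.5104     1,592.5730      12,740.5837
  8    10,375.00     5,860.7589    46,886.0711     421,974.6396
  Σ                  7,853.8613    54,291.7333     464,768.9472
P = 7,853.8613.
Convexity = Σ t(t+1)·PV / [P·(1+y)²] = 464,768.9472 / (7,853.8613 × 1.153476) = 51.30330.

51.30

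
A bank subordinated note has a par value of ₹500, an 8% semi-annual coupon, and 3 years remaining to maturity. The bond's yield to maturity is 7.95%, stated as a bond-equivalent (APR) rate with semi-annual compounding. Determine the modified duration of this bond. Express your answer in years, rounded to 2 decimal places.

Periodic yield y = 0.03975. First find Macaulay duration:
  t   CF        PV=CF/(1+0.03975)^t    t·PV
  1        20.00        19.2354        19.2354
  2        20.00        18.5000        37.0000
  3        20.00        17.7928        53.3783
  4        20.00        17.1125        68.4501
  5        20.00        16.4583        82.2916
  6       520.00       411.5568     2,469.3407
  Σ                    500.6558     2,729.6961
P = 500.6558; Macaulay duration = 2,729.6961 / 500.6558 = 5.45224 half-year periods = 2.72612 years.
Modified duration = D_Mac / (1 + y) = 2.72612 / 1.03975 = 2.62190 years.

2.62 years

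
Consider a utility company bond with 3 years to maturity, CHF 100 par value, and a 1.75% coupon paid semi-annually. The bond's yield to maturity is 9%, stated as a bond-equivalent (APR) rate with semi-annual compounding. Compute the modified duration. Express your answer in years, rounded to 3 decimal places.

2.801 years

Periodic yield y = 0.045. First find Macaulay duration:
  t   CF        PV=CF/(1+0.045)^t    t·PV
  1        0.875         0.8373         0.8373
  2        0.875         0.8013         1.6025
  3        0.875         0.7668         2.3003
  4        0.875         0.7337         2.9350
  5        0.875         0.7021         3.5107
  6      100.875        77.4615       464.7689
  Σ                     81.3027       475.9547
P = 81.3027; Macaulay duration = 475.9547 / 81.3027 = 5.85411 half-year periods = 2.92705 years.
Modified duration = D_Mac / (1 + y) = 2.92705 / 1.045 = 2.80101 years.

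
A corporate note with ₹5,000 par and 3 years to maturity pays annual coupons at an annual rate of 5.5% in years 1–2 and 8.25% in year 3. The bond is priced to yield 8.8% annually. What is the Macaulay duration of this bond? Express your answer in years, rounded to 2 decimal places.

2.84 years

Periodic yield y = 0.088. Discount each cash flow and weight by its year:
  t   CF        PV=CF/(1+0.088)^t    t·PV
  1       275.00       252.7574       252.7574
  2       275.00       232.3137       464.6275
  3     5,412.50     4,202.5339    12,607.6016
  Σ                  4,687.6050    13,324.9865
Price P = Σ PV = 4,687.6050.
Macaulay duration = Σ(t·PV) / P = 13,324.9865 / 4,687.6050 = 2.84260 years.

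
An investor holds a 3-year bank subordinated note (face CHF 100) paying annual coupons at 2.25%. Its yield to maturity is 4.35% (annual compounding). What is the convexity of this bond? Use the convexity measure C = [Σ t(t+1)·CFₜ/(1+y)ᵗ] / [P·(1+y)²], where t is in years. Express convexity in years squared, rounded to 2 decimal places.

10.69

With y = 0.0435:
  t   CF        PV=CF/(1+0.0435)^t    t·PV        t(t+1)·PV
  1         2.25         2.1562         2.1562           4.3124
  2         2.25         2.0663         4.1326          12.3979
  3       102.25        89.9883       269.9648       1,079.8594
  Σ                     94.2108       276.2537       1,096.5697
P = 94.2108.
Convexity = Σ t(t+1)·PV / [P·(1+y)²] = 1,096.5697 / (94.2108 × 1.088892) = 10.68933.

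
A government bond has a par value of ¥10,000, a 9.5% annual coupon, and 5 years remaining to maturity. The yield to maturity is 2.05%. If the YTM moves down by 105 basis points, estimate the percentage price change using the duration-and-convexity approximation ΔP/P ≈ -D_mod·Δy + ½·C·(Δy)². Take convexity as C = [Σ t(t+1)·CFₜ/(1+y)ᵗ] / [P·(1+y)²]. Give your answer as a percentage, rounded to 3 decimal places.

With y = 0.0205:
  t   CF        PV=CF/(1+0.0205)^t    t·PV        t(t+1)·PV
  1       950.00       930.9162       930.9162       1,861.8324
  2       950.00       912.2158     1,824.4316       5,473.2948
  3       950.00       893.8910     2,681.6731      10,726.6923
  4       950.00       875.9344     3,503.7375      17,518.6875
  5    10,950.00     9,893.4799    49,467.3993     296,804.3957
  Σ                 13,506.4373    58,408.1577     332,384.9027
P = 13,506.4373; D_Mac = 4.32447 yrs; D_mod = 4.23760 yrs; C = 23.63058.
Duration effect: -4.23760 × (-0.0105) = +0.044495
Convexity effect: 0.5 × 23.63058 × (-0.0105)² = +0.0013026
ΔP/P ≈ +0.044495 + 0.0013026 = +0.045797 = +4.5797%.

+4.580%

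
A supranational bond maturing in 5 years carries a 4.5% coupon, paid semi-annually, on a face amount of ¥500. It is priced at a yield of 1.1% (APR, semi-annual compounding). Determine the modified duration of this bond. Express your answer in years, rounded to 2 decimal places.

4.55 years

Periodic yield y = 0.0055. First find Macaulay duration:
  t   CF        PV=CF/(1+0.0055)^t    t·PV
  1        11.25        11.1885        11.1885
  2        11.25        11.1273        22.2545
  3        11.25        11.0664        33.1992
  4        11.25        11.0059        44.0235
  5        11.25        10.9457        54.7283
  6        11.25        10.8858        65.3148
  7        11.25        10.8262        75.7837
  8        11.25        10.7670        86.1362
  9        11.25        10.7081        96.3732
  10      511.25       483.9635     4,839.6346
  Σ                    582.4843     5,328.6365
P = 582.4843; Macaulay duration = 5,328.6365 / 582.4843 = 9.14812 half-year periods = 4.57406 years.
Modified duration = D_Mac / (1 + y) = 4.57406 / 1.0055 = 4.54904 years.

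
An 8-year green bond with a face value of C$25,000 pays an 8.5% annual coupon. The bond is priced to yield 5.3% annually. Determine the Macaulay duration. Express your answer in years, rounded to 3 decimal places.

Periodic yield y = 0.053. Discount each cash flow and weight by its year:
  t   CF        PV=CF/(1+0.053)^t    t·PV
  1     2,125.00     2,018.0437     2,018.0437
  2     2,125.00     1,916.4707     3,832.9415
  3     2,125.00     1,820.0102     5,460.0306
  4     2,125.00     1,728.4047     6,913.6190
  5     2,125.00     1,641.4100     8,207.0501
  6     2,125.00     1,558.7939     9,352.7636
  7     2,125.00     1,480.3361    10,362.3528
  8    27,125.00    17,944.9717   143,559.7735
  Σ                 30,108.4411   189,706.5747
Price P = Σ PV = 30,108.4411.
Macaulay duration = Σ(t·PV) / P = 189,706.5747 / 30,108.4411 = 6.30078 years.

6.301 years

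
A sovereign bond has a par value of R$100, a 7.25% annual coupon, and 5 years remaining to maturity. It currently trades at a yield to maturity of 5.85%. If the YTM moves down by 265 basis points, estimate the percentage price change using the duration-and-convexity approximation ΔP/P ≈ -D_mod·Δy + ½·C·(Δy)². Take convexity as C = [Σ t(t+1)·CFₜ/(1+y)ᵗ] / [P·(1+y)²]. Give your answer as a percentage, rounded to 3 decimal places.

+11.774%

With y = 0.0585:
  t   CF        PV=CF/(1+0.0585)^t    t·PV        t(t+1)·PV
  1         7.25         6.8493         6.8493          13.6986
  2         7.25         6.4708        12.9415          38.8246
  3         7.25         6.1132        18.3395          73.3579
  4         7.25         5.7753        23.1012         115.5060
  5       107.25        80.7129       403.5645       2,421.3872
  Σ                    105.9215       464.7961       2,662.7744
P = 105.9215; D_Mac = 4.38812 yrs; D_mod = 4.14560 yrs; C = 22.43720.
Duration effect: -4.14560 × (-0.0265) = +0.109858
Convexity effect: 0.5 × 22.43720 × (-0.0265)² = +0.0078783
ΔP/P ≈ +0.109858 + 0.0078783 = +0.117737 = +11.7737%.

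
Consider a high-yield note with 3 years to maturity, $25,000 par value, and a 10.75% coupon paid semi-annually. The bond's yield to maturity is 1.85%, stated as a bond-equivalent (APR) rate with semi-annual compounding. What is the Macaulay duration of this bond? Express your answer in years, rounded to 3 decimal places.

2.686 years

Periodic yield y = 0.00925. Discount each cash flow and weight by its period:
  t   CF        PV=CF/(1+0.00925)^t    t·PV
  1     1,343.75     1,331.4342     1,331.4342
  2     1,343.75     1,319.2313     2,638.4627
  3     1,343.75     1,307.1403     3,921.4209
  4     1,343.75     1,295.1601     5,180.6403
  5     1,343.75     1,283.2896     6,416.4482
  6    26,343.75    24,927.8629   149,567.1775
  Σ                 31,464.1185   169,055.5838
Price P = Σ PV = 31,464.1185.
Macaulay duration = Σ(t·PV) / P = 169,055.5838 / 31,464.1185 = 5.37296 half-year periods.
In years: 5.37296 / 2 = 2.68648 years.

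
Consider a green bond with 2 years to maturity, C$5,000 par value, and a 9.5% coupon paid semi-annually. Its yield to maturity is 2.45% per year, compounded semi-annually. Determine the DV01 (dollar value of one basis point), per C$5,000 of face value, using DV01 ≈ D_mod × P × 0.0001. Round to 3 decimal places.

C$1.054

Periodic yield y = 0.01225.
  t   CF        PV=CF/(1+0.01225)^t    t·PV
  1       237.50       234.6258       234.6258
  2       237.50       231.7864       463.5729
  3       237.50       228.9814       686.9443
  4     5,237.50     4,988.5335    19,954.1341
  Σ                  5,683.9272    21,339.2771
P = 5,683.9272; D_Mac = 3.75432 half-year periods = 1.87716 yrs; D_mod = 1.85444 yrs.
DV01 ≈ 1.85444 × 5,683.9272 × 0.0001 = 1.054052.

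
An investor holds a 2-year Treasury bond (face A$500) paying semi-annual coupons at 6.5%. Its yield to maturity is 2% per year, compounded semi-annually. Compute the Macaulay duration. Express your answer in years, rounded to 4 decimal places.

1.9118 years

Periodic yield y = 0.01. Discount each cash flow and weight by its period:
  t   CF        PV=CF/(1+0.01)^t    t·PV
  1        16.25        16.0891        16.0891
  2        16.25        15.9298        31.8596
  3        16.25        15.7721        47.3163
  4       516.25       496.1061     1,984.4244
  Σ                    543.8971     2,079.6894
Price P = Σ PV = 543.8971.
Macaulay duration = Σ(t·PV) / P = 2,079.6894 / 543.8971 = 3.82368 half-year periods.
In years: 3.82368 / 2 = 1.91184 years.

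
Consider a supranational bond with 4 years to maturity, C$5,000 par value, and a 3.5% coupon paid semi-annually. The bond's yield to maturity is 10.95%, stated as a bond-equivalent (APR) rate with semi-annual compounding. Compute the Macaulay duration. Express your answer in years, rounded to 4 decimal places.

Periodic yield y = 0.05475. Discount each cash flow and weight by its period:
  t   CF        PV=CF/(1+0.05475)^t    t·PV
  1        87.50        82.9580        82.9580
  2        87.50        78.6519       157.3037
  3        87.50        74.5692       223.7076
  4        87.50        70.6985       282.7938
  5        87.50        67.0286       335.1432
  6        87.50        63.5493       381.2959
  7        87.50        60.2506       421.7541
  8     5,087.50     3,321.3003    26,570.4027
  Σ                  3,819.0064    28,455.3591
Price P = Σ PV = 3,819.0064.
Macaulay duration = Σ(t·PV) / P = 28,455.3591 / 3,819.0064 = 7.45098 half-year periods.
In years: 7.45098 / 2 = 3.72549 years.

3.7255 years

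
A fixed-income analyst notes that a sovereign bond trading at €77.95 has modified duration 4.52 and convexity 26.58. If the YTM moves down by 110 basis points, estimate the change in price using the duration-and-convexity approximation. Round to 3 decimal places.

+€4.001

Duration effect: -D_mod·Δy = -4.52 × (-0.011) = +0.049720
Convexity effect: ½·C·(Δy)² = 0.5 × 26.58 × (-0.011)² = +0.00160809
ΔP/P ≈ +0.049720 + 0.00160809 = +0.05132809
ΔP ≈ 77.95 × (+0.05132809) = +4.0010246155.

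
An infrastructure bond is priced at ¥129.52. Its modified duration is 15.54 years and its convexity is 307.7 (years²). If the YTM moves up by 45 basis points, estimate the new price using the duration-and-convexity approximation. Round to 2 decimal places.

¥120.87

Duration effect: -D_mod·Δy = -15.54 × (+0.0045) = -0.069930
Convexity effect: ½·C·(Δy)² = 0.5 × 307.7 × (0.0045)² = +0.0031154625
ΔP/P ≈ -0.069930 + 0.0031154625 = -0.0668145375
New price ≈ 129.52 × (1 - 0.0668145375) = 120.866181103.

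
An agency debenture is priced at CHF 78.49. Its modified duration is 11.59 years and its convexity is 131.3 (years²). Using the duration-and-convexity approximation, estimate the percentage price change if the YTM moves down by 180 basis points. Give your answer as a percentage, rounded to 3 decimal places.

Duration effect: -D_mod·Δy = -11.59 × (-0.018) = +0.208620
Convexity effect: ½·C·(Δy)² = 0.5 × 131.3 × (-0.018)² = +0.0212706
ΔP/P ≈ +0.208620 + 0.0212706 = +0.2298906
= +22.98906%.

+22.989%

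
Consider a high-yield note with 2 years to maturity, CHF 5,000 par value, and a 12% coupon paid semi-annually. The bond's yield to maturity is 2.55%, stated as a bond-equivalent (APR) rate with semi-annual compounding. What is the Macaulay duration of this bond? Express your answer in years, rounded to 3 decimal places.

1.851 years

Periodic yield y = 0.01275. Discount each cash flow and weight by its period:
  t   CF        PV=CF/(1+0.01275)^t    t·PV
  1       300.00       296.2232       296.2232
  2       300.00       292.4939       584.9877
  3       300.00       288.8115       866.4345
  4     5,300.00     5,038.1009    20,152.4037
  Σ                  5,915.6294    21,900.0491
Price P = Σ PV = 5,915.6294.
Macaulay duration = Σ(t·PV) / P = 21,900.0491 / 5,915.6294 = 3.70207 half-year periods.
In years: 3.70207 / 2 = 1.85103 years.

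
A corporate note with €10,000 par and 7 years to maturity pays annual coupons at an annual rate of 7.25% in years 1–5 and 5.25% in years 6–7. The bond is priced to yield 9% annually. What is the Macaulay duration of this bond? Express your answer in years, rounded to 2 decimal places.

Periodic yield y = 0.09. Discount each cash flow and weight by its year:
  t   CF        PV=CF/(1+0.09)^t    t·PV
  1       725.00       665.1376       665.1376
  2       725.00       610.2180     1,220.4360
  3       725.00       559.8330     1,679.4991
  4       725.00       513.6083     2,054.4331
  5       725.00       471.2003     2,356.0013
  6       525.00       313.0403     1,878.2421
  7    10,525.00     5,757.5354    40,302.7480
  Σ                  8,890.5729    50,156.4971
Price P = Σ PV = 8,890.5729.
Macaulay duration = Σ(t·PV) / P = 50,156.4971 / 8,890.5729 = 5.64154 years.

5.64 years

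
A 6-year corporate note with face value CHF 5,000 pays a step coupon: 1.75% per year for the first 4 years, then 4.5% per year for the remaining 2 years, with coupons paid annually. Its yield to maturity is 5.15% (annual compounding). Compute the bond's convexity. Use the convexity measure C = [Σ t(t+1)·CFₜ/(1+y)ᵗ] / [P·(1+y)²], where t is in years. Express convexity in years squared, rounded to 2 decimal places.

35.47

With y = 0.0515:
  t   CF        PV=CF/(1+0.0515)^t    t·PV        t(t+1)·PV
  1        87.50        83.2145        83.2145         166.4289
  2        87.50        79.1388       158.2776         474.8328
  3        87.50        75.2628       225.7883         903.1533
  4        87.50        71.5766       286.3063       1,431.5316
  5       225.00       175.0395       875.1976       5,251.1858
  6     5,225.00     3,865.7221    23,194.3327     162,360.3291
  Σ                  4,349.9543    24,823.1171     170,587.4616
P = 4,349.9543.
Convexity = Σ t(t+1)·PV / [P·(1+y)²] = 170,587.4616 / (4,349.9543 × 1.105652) = 35.46858.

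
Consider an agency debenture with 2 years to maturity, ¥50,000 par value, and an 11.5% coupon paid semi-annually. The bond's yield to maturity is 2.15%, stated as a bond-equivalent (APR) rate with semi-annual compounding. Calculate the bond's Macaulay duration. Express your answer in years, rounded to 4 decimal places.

Periodic yield y = 0.01075. Discount each cash flow and weight by its period:
  t   CF        PV=CF/(1+0.01075)^t    t·PV
  1     2,875.00     2,844.4225     2,844.4225
  2     2,875.00     2,814.1701     5,628.3403
  3     2,875.00     2,784.2396     8,352.7187
  4    52,875.00    50,661.1892   202,644.7570
  Σ                 59,104.0214   219,470.2383
Price P = Σ PV = 59,104.0214.
Macaulay duration = Σ(t·PV) / P = 219,470.2383 / 59,104.0214 = 3.71329 half-year periods.
In years: 3.71329 / 2 = 1.85664 years.

1.8566 years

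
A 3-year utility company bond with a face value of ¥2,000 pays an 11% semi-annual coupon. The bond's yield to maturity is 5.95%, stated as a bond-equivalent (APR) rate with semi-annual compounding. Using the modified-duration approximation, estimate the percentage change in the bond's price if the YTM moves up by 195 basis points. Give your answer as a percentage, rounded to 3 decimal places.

-5.039%

Periodic yield y = 0.02975. Modified duration first:
  t   CF        PV=CF/(1+0.02975)^t    t·PV
  1       110.00       106.8220       106.8220
  2       110.00       103.7359       207.4718
  3       110.00       100.7389       302.2168
  4       110.00        97.8285       391.3141
  5       110.00        95.0022       475.0110
  6     2,110.00     1,769.6674    10,618.0044
  Σ                  2,273.7950    12,100.8401
P = 2,273.7950; D_Mac = 5.32187 half-year periods = 2.66093 yrs; D_mod = 2.66093/(1+0.02975) = 2.58406 yrs.
ΔP/P ≈ -D_mod · Δy = -2.58406 × (+0.0195) = -0.050389 = -5.0389%.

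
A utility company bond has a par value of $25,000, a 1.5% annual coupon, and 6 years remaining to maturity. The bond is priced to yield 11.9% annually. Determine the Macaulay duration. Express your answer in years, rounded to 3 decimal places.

Periodic yield y = 0.119. Discount each cash flow and weight by its year:
  t   CF        PV=CF/(1+0.119)^t    t·PV
  1       375.00       335.1206       335.1206
  2       375.00       299.4823       598.9645
  3       375.00       267.6338       802.9015
  4       375.00       239.1723       956.6893
  5       375.00       213.7376     1,068.6878
  6    25,375.00    12,924.8506    77,549.1036
  Σ                 14,279.9972    81,311.4673
Price P = Σ PV = 14,279.9972.
Macaulay duration = Σ(t·PV) / P = 81,311.4673 / 14,279.9972 = 5.69408 years.

5.694 years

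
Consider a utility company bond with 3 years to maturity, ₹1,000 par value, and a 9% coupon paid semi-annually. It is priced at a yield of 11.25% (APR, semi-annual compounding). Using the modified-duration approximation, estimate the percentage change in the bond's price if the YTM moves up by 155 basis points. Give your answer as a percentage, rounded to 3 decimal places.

-3.940%

Periodic yield y = 0.05625. Modified duration first:
  t   CF        PV=CF/(1+0.05625)^t    t·PV
  1        45.00        42.6036        42.6036
  2        45.00        40.3347        80.6694
  3        45.00        38.1867       114.5602
  4        45.00        36.1531       144.6124
  5        45.00        34.2278       171.1390
  6     1,045.00       752.5164     4,515.0983
  Σ                    944.0223     5,068.6828
P = 944.0223; D_Mac = 5.36924 half-year periods = 2.68462 yrs; D_mod = 2.68462/(1+0.05625) = 2.54165 yrs.
ΔP/P ≈ -D_mod · Δy = -2.54165 × (+0.0155) = -0.039396 = -3.9396%.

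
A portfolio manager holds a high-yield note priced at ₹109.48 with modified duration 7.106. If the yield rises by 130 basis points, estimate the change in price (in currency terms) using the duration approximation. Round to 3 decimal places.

-₹10.114

Duration approximation: ΔP/P ≈ -D_mod · Δy = -7.106 × (+0.013) = -0.092378.
ΔP ≈ 109.48 × (-0.092378) = -10.11354344.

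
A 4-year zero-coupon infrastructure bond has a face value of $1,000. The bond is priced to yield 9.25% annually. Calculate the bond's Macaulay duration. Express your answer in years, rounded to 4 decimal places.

4.0000 years

A zero-coupon bond has a single cash flow at maturity, so its Macaulay duration equals its maturity: 4 years.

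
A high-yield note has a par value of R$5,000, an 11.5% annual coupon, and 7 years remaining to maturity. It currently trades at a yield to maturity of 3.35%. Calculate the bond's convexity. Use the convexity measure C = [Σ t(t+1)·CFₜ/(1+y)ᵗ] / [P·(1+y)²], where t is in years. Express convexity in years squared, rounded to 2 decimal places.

37.80

With y = 0.0335:
  t   CF        PV=CF/(1+0.0335)^t    t·PV        t(t+1)·PV
  1       575.00       556.3619       556.3619       1,112.7238
  2       575.00       538.3279     1,076.6558       3,229.9674
  3       575.00       520.8785     1,562.6354       6,250.5416
  4       575.00       503.9946     2,015.9786      10,079.8929
  5       575.00       487.6581     2,438.2905      14,629.7429
  6       575.00       471.8511     2,831.1065      19,817.7456
  7     5,575.00     4,426.6125    30,986.2874     247,890.2994
  Σ                  7,505.6845    41,467.3161     303,010.9135
P = 7,505.6845.
Convexity = Σ t(t+1)·PV / [P·(1+y)²] = 303,010.9135 / (7,505.6845 × 1.068122) = 37.79610.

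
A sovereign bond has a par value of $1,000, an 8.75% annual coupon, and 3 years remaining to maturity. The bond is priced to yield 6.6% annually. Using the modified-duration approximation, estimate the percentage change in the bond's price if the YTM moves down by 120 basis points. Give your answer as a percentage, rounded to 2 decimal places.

Periodic yield y = 0.066. Modified duration first:
  t   CF        PV=CF/(1+0.066)^t    t·PV
  1        87.50        82.0826        82.0826
  2        87.50        77.0005       154.0010
  3     1,087.50       897.7546     2,693.2639
  Σ                  1,056.8377     2,929.3475
P = 1,056.8377; D_Mac = 2.77180 yrs; D_mod = 2.77180/(1+0.066) = 2.60019 yrs.
ΔP/P ≈ -D_mod · Δy = -2.60019 × (-0.012) = +0.031202 = +3.1202%.

+3.12%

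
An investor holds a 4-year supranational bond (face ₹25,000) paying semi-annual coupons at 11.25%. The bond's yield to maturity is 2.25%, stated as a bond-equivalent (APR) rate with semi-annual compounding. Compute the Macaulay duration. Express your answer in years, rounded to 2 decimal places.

Periodic yield y = 0.01125. Discount each cash flow and weight by its period:
  t   CF        PV=CF/(1+0.01125)^t    t·PV
  1     1,406.25     1,390.6057     1,390.6057
  2     1,406.25     1,375.1354     2,750.2708
  3     1,406.25     1,359.8372     4,079.5117
  4     1,406.25     1,344.7093     5,378.8371
  5     1,406.25     1,329.7496     6,648.7479
  6     1,406.25     1,314.9563     7,889.7379
  7     1,406.25     1,300.3276     9,102.2935
  8    26,406.25    24,145.6251   193,165.0010
  Σ                 33,560.9463   230,405.0056
Price P = Σ PV = 33,560.9463.
Macaulay duration = Σ(t·PV) / P = 230,405.0056 / 33,560.9463 = 6.86527 half-year periods.
In years: 6.86527 / 2 = 3.43264 years.

3.43 years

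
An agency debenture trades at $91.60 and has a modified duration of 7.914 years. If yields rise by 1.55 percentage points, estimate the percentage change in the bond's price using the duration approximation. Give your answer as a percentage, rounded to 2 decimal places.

-12.27%

Duration approximation: ΔP/P ≈ -D_mod · Δy = -7.914 × (+0.0155) = -0.122667.
As a percentage: -12.2667%.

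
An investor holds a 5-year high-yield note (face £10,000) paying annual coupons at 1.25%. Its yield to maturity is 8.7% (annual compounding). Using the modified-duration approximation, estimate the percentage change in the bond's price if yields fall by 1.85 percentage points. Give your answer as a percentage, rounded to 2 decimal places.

+8.25%

Periodic yield y = 0.087. Modified duration first:
  t   CF        PV=CF/(1+0.087)^t    t·PV
  1       125.00       114.9954       114.9954
  2       125.00       105.7915       211.5831
  3       125.00        97.3243       291.9730
  4       125.00        89.5348       358.1392
  5    10,125.00     6,671.8659    33,359.3297
  Σ                  7,079.5120    34,336.0203
P = 7,079.5120; D_Mac = 4.85005 yrs; D_mod = 4.85005/(1+0.087) = 4.46187 yrs.
ΔP/P ≈ -D_mod · Δy = -4.46187 × (-0.0185) = +0.082545 = +8.2545%.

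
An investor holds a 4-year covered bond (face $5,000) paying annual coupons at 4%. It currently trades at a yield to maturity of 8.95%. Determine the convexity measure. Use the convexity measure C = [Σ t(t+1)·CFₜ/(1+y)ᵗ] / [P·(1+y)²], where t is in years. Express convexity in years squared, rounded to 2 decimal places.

15.46

With y = 0.0895:
  t   CF        PV=CF/(1+0.0895)^t    t·PV        t(t+1)·PV
  1       200.00       183.5704       183.5704         367.1409
  2       200.00       168.4905       336.9811       1,010.9433
  3       200.00       154.6494       463.9483       1,855.7930
  4     5,200.00     3,690.5781    14,762.3126      73,811.5629
  Σ                  4,197.2885    15,746.8124      77,045.4400
P = 4,197.2885.
Convexity = Σ t(t+1)·PV / [P·(1+y)²] = 77,045.4400 / (4,197.2885 × 1.187010) = 15.46406.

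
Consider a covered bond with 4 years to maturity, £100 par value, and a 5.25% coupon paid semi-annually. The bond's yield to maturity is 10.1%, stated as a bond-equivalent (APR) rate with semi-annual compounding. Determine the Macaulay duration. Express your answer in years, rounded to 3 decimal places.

3.623 years

Periodic yield y = 0.0505. Discount each cash flow and weight by its period:
  t   CF        PV=CF/(1+0.0505)^t    t·PV
  1        2.625         2.4988         2.4988
  2        2.625         2.3787         4.7574
  3        2.625         2.2643         6.7930
  4        2.625         2.1555         8.6219
  5        2.625         2.0519        10.2593
  6        2.625         1.9532        11.7194
  7        2.625         1.8593        13.0153
  8      102.625        69.1966       553.5727
  Σ                     84.3583       611.2379
Price P = Σ PV = 84.3583.
Macaulay duration = Σ(t·PV) / P = 611.2379 / 84.3583 = 7.24573 half-year periods.
In years: 7.24573 / 2 = 3.62287 years.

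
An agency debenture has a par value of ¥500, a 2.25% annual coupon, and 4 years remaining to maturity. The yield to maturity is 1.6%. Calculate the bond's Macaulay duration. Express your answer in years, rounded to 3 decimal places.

Periodic yield y = 0.016. Discount each cash flow and weight by its year:
  t   CF        PV=CF/(1+0.016)^t    t·PV
  1        11.25        11.0728        11.0728
  2        11.25        10.8985        21.7969
  3        11.25        10.7268        32.1805
  4       511.25       479.7981     1,919.1922
  Σ                    512.4962     1,984.2425
Price P = Σ PV = 512.4962.
Macaulay duration = Σ(t·PV) / P = 1,984.2425 / 512.4962 = 3.87172 years.

3.872 years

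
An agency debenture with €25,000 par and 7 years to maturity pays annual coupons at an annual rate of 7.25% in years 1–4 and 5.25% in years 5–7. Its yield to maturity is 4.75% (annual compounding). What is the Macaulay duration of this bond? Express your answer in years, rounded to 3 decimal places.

5.817 years

Periodic yield y = 0.0475. Discount each cash flow and weight by its year:
  t   CF        PV=CF/(1+0.0475)^t    t·PV
  1     1,812.50     1,730.3103     1,730.3103
  2     1,812.50     1,651.8475     3,303.6950
  3     1,812.50     1,576.9427     4,730.8282
  4     1,812.50     1,505.4346     6,021.7383
  5     1,312.50     1,040.7086     5,203.5431
  6     1,312.50       993.5166     5,961.0995
  7    26,312.50    19,014.4554   133,101.1880
  Σ                 27,513.2157   160,052.4024
Price P = Σ PV = 27,513.2157.
Macaulay duration = Σ(t·PV) / P = 160,052.4024 / 27,513.2157 = 5.81729 years.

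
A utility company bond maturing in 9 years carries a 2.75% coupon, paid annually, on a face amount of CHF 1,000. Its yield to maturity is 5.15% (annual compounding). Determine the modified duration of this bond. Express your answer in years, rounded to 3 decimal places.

7.596 years

Periodic yield y = 0.0515. First find Macaulay duration:
  t   CF        PV=CF/(1+0.0515)^t    t·PV
  1        27.50        26.1531        26.1531
  2        27.50        24.8722        49.7444
  3        27.50        23.6540        70.9620
  4        27.50        22.4955        89.9820
  5        27.50        21.3937       106.9686
  6        27.50        20.3459       122.0754
  7        27.50        19.3494       135.4459
  8        27.50        18.4017       147.2138
  9     1,027.50       653.8804     5,884.9238
  Σ                    830.5460     6,633.4691
P = 830.5460; Macaulay duration = 6,633.4691 / 830.5460 = 7.98688 years.
Modified duration = D_Mac / (1 + y) = 7.98688 / 1.0515 = 7.59570 years.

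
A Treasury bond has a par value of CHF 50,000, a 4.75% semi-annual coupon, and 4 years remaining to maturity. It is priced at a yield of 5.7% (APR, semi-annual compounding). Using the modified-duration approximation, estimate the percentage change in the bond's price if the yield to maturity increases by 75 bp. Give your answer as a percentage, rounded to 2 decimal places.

-2.69%

Periodic yield y = 0.0285. Modified duration first:
  t   CF        PV=CF/(1+0.0285)^t    t·PV
  1     1,187.50     1,154.5941     1,154.5941
  2     1,187.50     1,122.6000     2,245.1999
  3     1,187.50     1,091.4924     3,274.4773
  4     1,187.50     1,061.2469     4,244.9876
  5     1,187.50     1,031.8395     5,159.1974
  6     1,187.50     1,003.2469     6,019.4816
  7     1,187.50       975.4467     6,828.1269
  8    51,187.50    40,881.7568   327,054.0548
  Σ                 48,322.2233   355,980.1196
P = 48,322.2233; D_Mac = 7.36680 half-year periods = 3.68340 yrs; D_mod = 3.68340/(1+0.0285) = 3.58133 yrs.
ΔP/P ≈ -D_mod · Δy = -3.58133 × (+0.0075) = -0.026860 = -2.6860%.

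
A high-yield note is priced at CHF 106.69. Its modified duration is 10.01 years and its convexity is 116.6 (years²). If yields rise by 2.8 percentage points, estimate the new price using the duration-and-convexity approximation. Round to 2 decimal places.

Duration effect: -D_mod·Δy = -10.01 × (+0.028) = -0.280280
Convexity effect: ½·C·(Δy)² = 0.5 × 116.6 × (0.028)² = +0.0457072
ΔP/P ≈ -0.280280 + 0.0457072 = -0.2345728
New price ≈ 106.69 × (1 - 0.2345728) = 81.663427968.

CHF 81.66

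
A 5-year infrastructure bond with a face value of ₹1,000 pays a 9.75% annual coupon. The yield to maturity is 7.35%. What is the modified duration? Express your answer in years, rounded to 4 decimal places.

3.9378 years

Periodic yield y = 0.0735. First find Macaulay duration:
  t   CF        PV=CF/(1+0.0735)^t    t·PV
  1        97.50        90.8244        90.8244
  2        97.50        84.6059       169.2117
  3        97.50        78.8131       236.4393
  4        97.50        73.4170       293.6679
  5     1,097.50       769.8290     3,849.1452
  Σ                  1,097.4894     4,639.2885
P = 1,097.4894; Macaulay duration = 4,639.2885 / 1,097.4894 = 4.22718 years.
Modified duration = D_Mac / (1 + y) = 4.22718 / 1.0735 = 3.93776 years.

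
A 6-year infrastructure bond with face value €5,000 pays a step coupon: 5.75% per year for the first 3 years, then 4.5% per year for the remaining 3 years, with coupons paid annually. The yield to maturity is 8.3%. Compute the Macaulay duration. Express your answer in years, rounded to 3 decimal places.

Periodic yield y = 0.083. Discount each cash flow and weight by its year:
  t   CF        PV=CF/(1+0.083)^t    t·PV
  1       287.50       265.4663       265.4663
  2       287.50       245.1212       490.2425
  3       287.50       226.3354       679.0062
  4       225.00       163.5568       654.2273
  5       225.00       151.0220       755.1100
  6     5,225.00     3,238.2886    19,429.7318
  Σ                  4,289.7904    22,273.7841
Price P = Σ PV = 4,289.7904.
Macaulay duration = Σ(t·PV) / P = 22,273.7841 / 4,289.7904 = 5.19228 years.

5.192 years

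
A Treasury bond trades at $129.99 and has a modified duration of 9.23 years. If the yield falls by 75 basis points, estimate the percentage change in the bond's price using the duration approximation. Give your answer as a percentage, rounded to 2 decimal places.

Duration approximation: ΔP/P ≈ -D_mod · Δy = -9.23 × (-0.0075) = +0.069225.
As a percentage: +6.9225%.

+6.92%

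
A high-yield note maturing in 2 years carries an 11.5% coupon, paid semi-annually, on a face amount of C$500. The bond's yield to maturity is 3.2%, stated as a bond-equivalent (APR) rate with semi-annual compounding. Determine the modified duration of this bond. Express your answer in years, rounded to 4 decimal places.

Periodic yield y = 0.016. First find Macaulay duration:
  t   CF        PV=CF/(1+0.016)^t    t·PV
  1        28.75        28.2972        28.2972
  2        28.75        27.8516        55.7032
  3        28.75        27.4130        82.2390
  4       528.75       496.2215     1,984.8859
  Σ                    579.7833     2,151.1254
P = 579.7833; Macaulay duration = 2,151.1254 / 579.7833 = 3.71022 half-year periods = 1.85511 years.
Modified duration = D_Mac / (1 + y) = 1.85511 / 1.016 = 1.82590 years.

1.8259 years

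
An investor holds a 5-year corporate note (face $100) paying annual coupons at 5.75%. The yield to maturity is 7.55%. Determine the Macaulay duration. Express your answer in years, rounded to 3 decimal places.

Periodic yield y = 0.0755. Discount each cash flow and weight by its year:
  t   CF        PV=CF/(1+0.0755)^t    t·PV
  1         5.75         5.3464         5.3464
  2         5.75         4.9710         9.9421
  3         5.75         4.6221        13.8662
  4         5.75         4.2976        17.1904
  5       105.75        73.4900       367.4500
  Σ                     92.7271       413.7951
Price P = Σ PV = 92.7271.
Macaulay duration = Σ(t·PV) / P = 413.7951 / 92.7271 = 4.46251 years.

4.463 years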